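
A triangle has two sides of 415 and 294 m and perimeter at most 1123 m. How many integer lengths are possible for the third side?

293

Triangle inequality: 121 < x < 709. Perimeter ≤ 1123 gives x ≤ 1123 − 415 − 294 = 414.
So 121 < x ≤ 414; integers 122 through 414: 293 values.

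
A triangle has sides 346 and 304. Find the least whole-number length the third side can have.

43

The third side must be strictly greater than |346 − 304| = 42.
The smallest integer above 42 is 43.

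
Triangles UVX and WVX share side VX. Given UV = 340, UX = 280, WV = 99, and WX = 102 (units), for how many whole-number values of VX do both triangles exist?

140

From triangle UVX: 60 < VX < 620.
From triangle WVX: 3 < VX < 201.
Intersection: 60 < VX < 201, so integers 61 through 200: 140 values.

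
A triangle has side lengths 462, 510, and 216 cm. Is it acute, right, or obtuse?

right

Compare the square of the longest side to the sum of squares of the other two: 216² + 462² = 260100 = 510².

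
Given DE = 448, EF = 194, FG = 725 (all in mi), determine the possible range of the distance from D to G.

83 ≤ DG ≤ 1367 mi

The maximum is all hops collinear in one direction: 448 + 194 + 725 = 1367.
The longest hop is 725; the others sum to 642. Folding the others back against it leaves at least 725 − 642 = 83.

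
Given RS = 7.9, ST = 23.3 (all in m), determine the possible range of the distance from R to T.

15.4 ≤ RT ≤ 31.2 m

By the triangle inequality, |7.9 − 23.3| ≤ RT ≤ 7.9 + 23.3.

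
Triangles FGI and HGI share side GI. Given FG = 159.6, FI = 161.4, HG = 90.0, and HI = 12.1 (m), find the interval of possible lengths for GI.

From triangle FGI: |159.6 − 161.4| < GI < 159.6 + 161.4, i.e. 1.8 < GI < 321.0.
From triangle HGI: 77.9 < GI < 102.1.
Both must hold, so GI lies in the intersection.

77.9 < GI < 102.1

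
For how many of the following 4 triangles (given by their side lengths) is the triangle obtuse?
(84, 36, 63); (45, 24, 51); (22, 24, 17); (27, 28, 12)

1

(84,36,63): 36²+63² = 5265 < 7056 = 84² → obtuse
(45,24,51): 24²+45² = 2601 = 51² → right
(22,24,17): 17²+22² = 773 > 576 = 24² → acute
(27,28,12): 12²+27² = 873 > 784 = 28² → acute
1 of the 4 is obtuse.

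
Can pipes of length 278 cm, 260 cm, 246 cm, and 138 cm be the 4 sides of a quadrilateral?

A quadrilateral exists iff every side is shorter than the sum of the others — equivalently, the longest side is less than the sum of the rest.
Longest side 278 < 644 (sum of the remaining 3), so yes.

Yes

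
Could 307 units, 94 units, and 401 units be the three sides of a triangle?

No

The two shorter sides sum to 401, exactly equal to the longest side 401.
That gives only a degenerate (flat) triangle — the inequality must be strict.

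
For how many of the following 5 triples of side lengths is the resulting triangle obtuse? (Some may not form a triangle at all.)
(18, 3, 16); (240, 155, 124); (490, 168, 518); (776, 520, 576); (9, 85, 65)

2

(18,3,16): 3²+16² = 265 < 324 = 18² → obtuse
(240,155,124): 124²+155² = 39401 < 57600 = 240² → obtuse
(490,168,518): 168²+490² = 268324 = 518² → right
(776,520,576): 520²+576² = 602176 = 776² → right
(9,85,65): 9+65 ≤ 85, not a triangle
2 of the 5 are obtuse.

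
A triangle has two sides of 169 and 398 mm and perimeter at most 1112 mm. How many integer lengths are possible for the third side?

Triangle inequality: 229 < x < 567. Perimeter ≤ 1112 gives x ≤ 1112 − 169 − 398 = 545.
So 229 < x ≤ 545; integers 230 through 545: 316 values.

316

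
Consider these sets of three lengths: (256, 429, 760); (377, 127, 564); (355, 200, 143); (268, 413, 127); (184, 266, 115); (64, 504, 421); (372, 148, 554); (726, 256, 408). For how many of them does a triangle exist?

1

(256,429,760): 256+429 ≤ 760 → not valid
(127,377,564): 127+377 ≤ 564 → not valid
(143,200,355): 143+200 ≤ 355 → not valid
(127,268,413): 127+268 ≤ 413 → not valid
(115,184,266): 115+184 > 266 → valid
(64,421,504): 64+421 ≤ 504 → not valid
(148,372,554): 148+372 ≤ 554 → not valid
(256,408,726): 256+408 ≤ 726 → not valid
1 of the 8 triples forms a triangle.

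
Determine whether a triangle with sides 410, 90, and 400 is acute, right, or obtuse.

Compare the square of the longest side to the sum of squares of the other two: 90² + 400² = 168100 = 410².

right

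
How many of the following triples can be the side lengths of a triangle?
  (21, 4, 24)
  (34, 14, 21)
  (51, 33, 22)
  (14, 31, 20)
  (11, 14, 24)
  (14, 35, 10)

5

(4,21,24): 4+21 > 24 → valid
(14,21,34): 14+21 > 34 → valid
(22,33,51): 22+33 > 51 → valid
(14,20,31): 14+20 > 31 → valid
(11,14,24): 11+14 > 24 → valid
(10,14,35): 10+14 ≤ 35 → not valid
5 of the 6 triples form a triangle.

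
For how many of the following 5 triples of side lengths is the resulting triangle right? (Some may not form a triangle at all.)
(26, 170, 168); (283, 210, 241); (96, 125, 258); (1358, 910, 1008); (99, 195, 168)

(26,170,168): 26²+168² = 28900 = 170² → right
(283,210,241): 210²+241² = 102181 > 80089 = 283² → acute
(96,125,258): 96+125 ≤ 258, not a triangle
(1358,910,1008): 910²+1008² = 1844164 = 1358² → right
(99,195,168): 99²+168² = 38025 = 195² → right
3 of the 5 are right.

3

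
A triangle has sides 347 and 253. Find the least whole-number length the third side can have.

The third side must be strictly greater than |347 − 253| = 94.
The smallest integer above 94 is 95.

95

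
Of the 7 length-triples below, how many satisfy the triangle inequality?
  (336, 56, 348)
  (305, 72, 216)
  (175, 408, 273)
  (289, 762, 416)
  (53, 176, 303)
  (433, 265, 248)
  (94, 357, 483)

(56,336,348): 56+336 > 348 → valid
(72,216,305): 72+216 ≤ 305 → not valid
(175,273,408): 175+273 > 408 → valid
(289,416,762): 289+416 ≤ 762 → not valid
(53,176,303): 53+176 ≤ 303 → not valid
(248,265,433): 248+265 > 433 → valid
(94,357,483): 94+357 ≤ 483 → not valid
3 of the 7 triples form a triangle.

3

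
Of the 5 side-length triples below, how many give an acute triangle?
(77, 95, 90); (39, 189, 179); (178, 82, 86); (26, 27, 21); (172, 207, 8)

(77,95,90): 77²+90² = 14029 > 9025 = 95² → acute
(39,189,179): 39²+179² = 33562 < 35721 = 189² → obtuse
(178,82,86): 82+86 ≤ 178, not a triangle
(26,27,21): 21²+26² = 1117 > 729 = 27² → acute
(172,207,8): 8+172 ≤ 207, not a triangle
2 of the 5 are acute.

2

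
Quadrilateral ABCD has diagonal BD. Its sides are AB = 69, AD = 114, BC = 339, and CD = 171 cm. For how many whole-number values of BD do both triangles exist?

14

From triangle ABD: 45 < BD < 183.
From triangle CBD: 168 < BD < 510.
Intersection: 168 < BD < 183, so integers 169 through 182: 14 values.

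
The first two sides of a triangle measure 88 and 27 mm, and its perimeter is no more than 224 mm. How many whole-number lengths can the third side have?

Triangle inequality: 61 < x < 115. Perimeter ≤ 224 gives x ≤ 224 − 88 − 27 = 109.
So 61 < x ≤ 109; integers 62 through 109: 48 values.

48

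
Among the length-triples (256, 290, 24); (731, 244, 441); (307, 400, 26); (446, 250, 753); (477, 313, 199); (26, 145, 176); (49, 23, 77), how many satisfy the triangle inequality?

1

(24,256,290): 24+256 ≤ 290 → not valid
(244,441,731): 244+441 ≤ 731 → not valid
(26,307,400): 26+307 ≤ 400 → not valid
(250,446,753): 250+446 ≤ 753 → not valid
(199,313,477): 199+313 > 477 → valid
(26,145,176): 26+145 ≤ 176 → not valid
(23,49,77): 23+49 ≤ 77 → not valid
1 of the 7 triples forms a triangle.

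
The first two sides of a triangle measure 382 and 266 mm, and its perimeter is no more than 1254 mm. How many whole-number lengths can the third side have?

490

Triangle inequality: 116 < x < 648. Perimeter ≤ 1254 gives x ≤ 1254 − 382 − 266 = 606.
So 116 < x ≤ 606; integers 117 through 606: 490 values.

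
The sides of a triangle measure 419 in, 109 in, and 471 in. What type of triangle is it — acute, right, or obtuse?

obtuse

Compare the square of the longest side to the sum of squares of the other two: 109² + 419² = 187442 < 221841 = 471².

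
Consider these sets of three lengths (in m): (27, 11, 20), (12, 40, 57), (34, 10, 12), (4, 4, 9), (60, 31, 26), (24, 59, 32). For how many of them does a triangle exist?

(11,20,27): 11+20 > 27 → valid
(12,40,57): 12+40 ≤ 57 → not valid
(10,12,34): 10+12 ≤ 34 → not valid
(4,4,9): 4+4 ≤ 9 → not valid
(26,31,60): 26+31 ≤ 60 → not valid
(24,32,59): 24+32 ≤ 59 → not valid
1 of the 6 triples forms a triangle.

1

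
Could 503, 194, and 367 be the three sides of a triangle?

The longest side is 503, and the other two sum to 561.
Since 561 > 503, the triangle inequality holds.

Yes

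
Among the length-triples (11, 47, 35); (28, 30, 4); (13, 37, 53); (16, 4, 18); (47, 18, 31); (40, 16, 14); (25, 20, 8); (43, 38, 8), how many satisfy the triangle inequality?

5

(11,35,47): 11+35 ≤ 47 → not valid
(4,28,30): 4+28 > 30 → valid
(13,37,53): 13+37 ≤ 53 → not valid
(4,16,18): 4+16 > 18 → valid
(18,31,47): 18+31 > 47 → valid
(14,16,40): 14+16 ≤ 40 → not valid
(8,20,25): 8+20 > 25 → valid
(8,38,43): 8+38 > 43 → valid
5 of the 8 triples form a triangle.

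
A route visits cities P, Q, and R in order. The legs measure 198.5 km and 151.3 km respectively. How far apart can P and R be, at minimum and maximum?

By the triangle inequality, |198.5 − 151.3| ≤ PR ≤ 198.5 + 151.3.

47.2 ≤ PR ≤ 349.8 km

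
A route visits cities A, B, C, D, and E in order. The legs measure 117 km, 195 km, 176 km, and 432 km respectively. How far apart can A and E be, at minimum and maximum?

0 ≤ AE ≤ 920 km

The maximum is all hops collinear in one direction: 117 + 195 + 176 + 432 = 920.
The longest hop is 432; the others sum to 488. Since 432 ≤ 488, the path can fold back on itself completely, so the minimum distance is 0.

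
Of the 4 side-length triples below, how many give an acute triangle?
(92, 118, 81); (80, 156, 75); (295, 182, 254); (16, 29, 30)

3

(92,118,81): 81²+92² = 15025 > 13924 = 118² → acute
(80,156,75): 75+80 ≤ 156, not a triangle
(295,182,254): 182²+254² = 97640 > 87025 = 295² → acute
(16,29,30): 16²+29² = 1097 > 900 = 30² → acute
3 of the 4 are acute.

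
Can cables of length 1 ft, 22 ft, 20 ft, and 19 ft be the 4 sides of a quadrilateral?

A quadrilateral exists iff every side is shorter than the sum of the others — equivalently, the longest side is less than the sum of the rest.
Longest side 22 < 40 (sum of the remaining 3), so yes.

Yes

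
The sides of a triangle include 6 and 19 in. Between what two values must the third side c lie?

13 < c < 25 (in)

By the triangle inequality, c must be less than 6 + 19 = 25 and greater than |6 − 19| = 13.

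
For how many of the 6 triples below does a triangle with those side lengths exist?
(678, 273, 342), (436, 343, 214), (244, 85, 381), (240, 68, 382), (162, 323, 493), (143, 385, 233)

1

(273,342,678): 273+342 ≤ 678 → not valid
(214,343,436): 214+343 > 436 → valid
(85,244,381): 85+244 ≤ 381 → not valid
(68,240,382): 68+240 ≤ 382 → not valid
(162,323,493): 162+323 ≤ 493 → not valid
(143,233,385): 143+233 ≤ 385 → not valid
1 of the 6 triples forms a triangle.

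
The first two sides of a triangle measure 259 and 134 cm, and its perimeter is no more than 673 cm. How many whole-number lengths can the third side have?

Triangle inequality: 125 < x < 393. Perimeter ≤ 673 gives x ≤ 673 − 259 − 134 = 280.
So 125 < x ≤ 280; integers 126 through 280: 155 values.

155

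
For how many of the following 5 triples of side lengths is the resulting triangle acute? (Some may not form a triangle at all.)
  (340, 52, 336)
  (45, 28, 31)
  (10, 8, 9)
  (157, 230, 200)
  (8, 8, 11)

(340,52,336): 52²+336² = 115600 = 340² → right
(45,28,31): 28²+31² = 1745 < 2025 = 45² → obtuse
(10,8,9): 8²+9² = 145 > 100 = 10² → acute
(157,230,200): 157²+200² = 64649 > 52900 = 230² → acute
(8,8,11): 8²+8² = 128 > 121 = 11² → acute
3 of the 5 are acute.

3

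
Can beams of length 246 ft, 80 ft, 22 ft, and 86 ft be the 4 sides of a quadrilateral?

For a quadrilateral, each side must be shorter than the sum of the others.
Here the longest side is 246, but the remaining 3 sides sum to only 188.

No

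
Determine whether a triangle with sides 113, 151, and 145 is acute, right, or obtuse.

acute

Compare the square of the longest side to the sum of squares of the other two: 113² + 145² = 33794 > 22801 = 151².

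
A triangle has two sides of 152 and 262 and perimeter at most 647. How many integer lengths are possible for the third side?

123

Triangle inequality: 110 < x < 414. Perimeter ≤ 647 gives x ≤ 647 − 152 − 262 = 233.
So 110 < x ≤ 233; integers 111 through 233: 123 values.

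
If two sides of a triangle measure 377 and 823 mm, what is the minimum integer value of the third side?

447

The third side must be strictly greater than |377 − 823| = 446.
The smallest integer above 446 is 447.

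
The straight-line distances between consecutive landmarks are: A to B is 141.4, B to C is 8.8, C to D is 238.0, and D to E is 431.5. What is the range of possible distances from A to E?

43.3 ≤ AE ≤ 819.7

The maximum is all hops collinear in one direction: 141.4 + 8.8 + 238.0 + 431.5 = 819.7.
The longest hop is 431.5; the others sum to 388.2. Folding the others back against it leaves at least 431.5 − 388.2 = 43.3.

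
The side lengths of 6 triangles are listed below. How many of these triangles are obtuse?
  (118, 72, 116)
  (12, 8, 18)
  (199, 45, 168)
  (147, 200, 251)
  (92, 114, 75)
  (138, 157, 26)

4

(118,72,116): 72²+116² = 18640 > 13924 = 118² → acute
(12,8,18): 8²+12² = 208 < 324 = 18² → obtuse
(199,45,168): 45²+168² = 30249 < 39601 = 199² → obtuse
(147,200,251): 147²+200² = 61609 < 63001 = 251² → obtuse
(92,114,75): 75²+92² = 14089 > 12996 = 114² → acute
(138,157,26): 26²+138² = 19720 < 24649 = 157² → obtuse
4 of the 6 are obtuse.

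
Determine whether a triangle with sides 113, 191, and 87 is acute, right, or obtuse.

Compare the square of the longest side to the sum of squares of the other two: 87² + 113² = 20338 < 36481 = 191².

obtuse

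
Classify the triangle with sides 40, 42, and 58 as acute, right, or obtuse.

right

Compare the square of the longest side to the sum of squares of the other two: 40² + 42² = 3364 = 58².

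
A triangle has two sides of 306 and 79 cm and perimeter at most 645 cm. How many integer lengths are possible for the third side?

Triangle inequality: 227 < x < 385. Perimeter ≤ 645 gives x ≤ 645 − 306 − 79 = 260.
So 227 < x ≤ 260; integers 228 through 260: 33 values.

33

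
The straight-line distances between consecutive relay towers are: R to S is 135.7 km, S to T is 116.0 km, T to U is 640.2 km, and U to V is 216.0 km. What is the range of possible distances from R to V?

172.5 ≤ RV ≤ 1107.9 km

The maximum is all hops collinear in one direction: 135.7 + 116.0 + 640.2 + 216.0 = 1107.9.
The longest hop is 640.2; the others sum to 467.7. Folding the others back against it leaves at least 640.2 − 467.7 = 172.5.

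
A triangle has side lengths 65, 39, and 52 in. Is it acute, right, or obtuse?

right

Compare the square of the longest side to the sum of squares of the other two: 39² + 52² = 4225 = 65².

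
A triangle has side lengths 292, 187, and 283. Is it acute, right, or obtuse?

acute

Compare the square of the longest side to the sum of squares of the other two: 187² + 283² = 115058 > 85264 = 292².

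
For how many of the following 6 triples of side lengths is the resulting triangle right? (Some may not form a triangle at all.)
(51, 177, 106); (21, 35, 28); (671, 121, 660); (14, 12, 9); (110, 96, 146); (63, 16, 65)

4

(51,177,106): 51+106 ≤ 177, not a triangle
(21,35,28): 21²+28² = 1225 = 35² → right
(671,121,660): 121²+660² = 450241 = 671² → right
(14,12,9): 9²+12² = 225 > 196 = 14² → acute
(110,96,146): 96²+110² = 21316 = 146² → right
(63,16,65): 16²+63² = 4225 = 65² → right
4 of the 6 are right.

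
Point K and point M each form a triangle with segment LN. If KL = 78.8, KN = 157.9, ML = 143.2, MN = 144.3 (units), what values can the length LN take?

From triangle KLN: |78.8 − 157.9| < LN < 78.8 + 157.9, i.e. 79.1 < LN < 236.7.
From triangle MLN: 1.1 < LN < 287.5.
Both must hold, so LN lies in the intersection.

79.1 < LN < 236.7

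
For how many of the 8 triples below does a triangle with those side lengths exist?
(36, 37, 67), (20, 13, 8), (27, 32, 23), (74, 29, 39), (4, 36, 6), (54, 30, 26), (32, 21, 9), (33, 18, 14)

(36,37,67): 36+37 > 67 → valid
(8,13,20): 8+13 > 20 → valid
(23,27,32): 23+27 > 32 → valid
(29,39,74): 29+39 ≤ 74 → not valid
(4,6,36): 4+6 ≤ 36 → not valid
(26,30,54): 26+30 > 54 → valid
(9,21,32): 9+21 ≤ 32 → not valid
(14,18,33): 14+18 ≤ 33 → not valid
4 of the 8 triples form a triangle.

4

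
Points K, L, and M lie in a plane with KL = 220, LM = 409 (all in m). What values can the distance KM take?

189 ≤ KM ≤ 629 m

By the triangle inequality, |220 − 409| ≤ KM ≤ 220 + 409.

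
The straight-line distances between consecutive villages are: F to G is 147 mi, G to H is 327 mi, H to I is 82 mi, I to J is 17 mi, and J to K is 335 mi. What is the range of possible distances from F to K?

0 ≤ FK ≤ 908 mi

The maximum is all hops collinear in one direction: 147 + 327 + 82 + 17 + 335 = 908.
The longest hop is 335; the others sum to 573. Since 335 ≤ 573, the path can fold back on itself completely, so the minimum distance is 0.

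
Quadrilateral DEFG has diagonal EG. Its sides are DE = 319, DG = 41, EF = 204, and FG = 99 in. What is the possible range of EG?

278 < EG < 303

From triangle DEG: |319 − 41| < EG < 319 + 41, i.e. 278 < EG < 360.
From triangle FEG: 105 < EG < 303.
Both must hold, so EG lies in the intersection.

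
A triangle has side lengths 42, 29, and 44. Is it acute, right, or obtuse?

Compare the square of the longest side to the sum of squares of the other two: 29² + 42² = 2605 > 1936 = 44².

acute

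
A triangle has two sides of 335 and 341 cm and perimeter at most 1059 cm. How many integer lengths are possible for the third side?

377

Triangle inequality: 6 < x < 676. Perimeter ≤ 1059 gives x ≤ 1059 − 335 − 341 = 383.
So 6 < x ≤ 383; integers 7 through 383: 377 values.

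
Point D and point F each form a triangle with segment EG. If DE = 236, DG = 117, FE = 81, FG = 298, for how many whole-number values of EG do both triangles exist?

From triangle DEG: 119 < EG < 353.
From triangle FEG: 217 < EG < 379.
Intersection: 217 < EG < 353, so integers 218 through 352: 135 values.

135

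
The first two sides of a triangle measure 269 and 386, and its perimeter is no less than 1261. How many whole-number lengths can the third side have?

Triangle inequality: 117 < x < 655. Perimeter ≥ 1261 gives x ≥ 1261 − 269 − 386 = 606.
So 606 ≤ x < 655; integers 606 through 654: 49 values.

49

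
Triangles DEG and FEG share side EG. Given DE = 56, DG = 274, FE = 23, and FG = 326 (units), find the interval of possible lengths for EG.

303 < EG < 330

From triangle DEG: |56 − 274| < EG < 56 + 274, i.e. 218 < EG < 330.
From triangle FEG: 303 < EG < 349.
Both must hold, so EG lies in the intersection.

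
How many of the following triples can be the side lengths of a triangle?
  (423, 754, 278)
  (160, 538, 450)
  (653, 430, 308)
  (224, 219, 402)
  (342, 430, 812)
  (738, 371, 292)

(278,423,754): 278+423 ≤ 754 → not valid
(160,450,538): 160+450 > 538 → valid
(308,430,653): 308+430 > 653 → valid
(219,224,402): 219+224 > 402 → valid
(342,430,812): 342+430 ≤ 812 → not valid
(292,371,738): 292+371 ≤ 738 → not valid
3 of the 6 triples form a triangle.

3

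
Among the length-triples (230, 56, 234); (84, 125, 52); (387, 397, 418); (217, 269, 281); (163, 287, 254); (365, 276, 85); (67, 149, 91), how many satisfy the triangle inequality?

(56,230,234): 56+230 > 234 → valid
(52,84,125): 52+84 > 125 → valid
(387,397,418): 387+397 > 418 → valid
(217,269,281): 217+269 > 281 → valid
(163,254,287): 163+254 > 287 → valid
(85,276,365): 85+276 ≤ 365 → not valid
(67,91,149): 67+91 > 149 → valid
6 of the 7 triples form a triangle.

6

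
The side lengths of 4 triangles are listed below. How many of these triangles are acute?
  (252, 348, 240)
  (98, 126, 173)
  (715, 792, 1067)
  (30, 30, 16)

(252,348,240): 240²+252² = 121104 = 348² → right
(98,126,173): 98²+126² = 25480 < 29929 = 173² → obtuse
(715,792,1067): 715²+792² = 1138489 = 1067² → right
(30,30,16): 16²+30² = 1156 > 900 = 30² → acute
1 of the 4 is acute.

1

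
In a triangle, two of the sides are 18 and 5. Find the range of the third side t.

By the triangle inequality, t must be less than 18 + 5 = 23 and greater than |18 − 5| = 13.

13 < t < 23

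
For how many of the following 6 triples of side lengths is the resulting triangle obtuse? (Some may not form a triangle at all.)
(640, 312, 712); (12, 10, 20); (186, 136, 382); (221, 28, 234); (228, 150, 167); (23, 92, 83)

4

(640,312,712): 312²+640² = 506944 = 712² → right
(12,10,20): 10²+12² = 244 < 400 = 20² → obtuse
(186,136,382): 136+186 ≤ 382, not a triangle
(221,28,234): 28²+221² = 49625 < 54756 = 234² → obtuse
(228,150,167): 150²+167² = 50389 < 51984 = 228² → obtuse
(23,92,83): 23²+83² = 7418 < 8464 = 92² → obtuse
4 of the 6 are obtuse.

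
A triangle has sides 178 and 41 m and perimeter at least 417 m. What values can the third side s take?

Triangle inequality alone gives 137 < s < 219.
The perimeter condition gives s ≥ 417 − 178 − 41 = 198.
Intersecting the two: 198 ≤ s < 219.

198 ≤ s < 219 m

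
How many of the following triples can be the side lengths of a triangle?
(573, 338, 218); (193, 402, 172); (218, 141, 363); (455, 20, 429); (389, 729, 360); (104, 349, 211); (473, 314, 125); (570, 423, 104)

(218,338,573): 218+338 ≤ 573 → not valid
(172,193,402): 172+193 ≤ 402 → not valid
(141,218,363): 141+218 ≤ 363 → not valid
(20,429,455): 20+429 ≤ 455 → not valid
(360,389,729): 360+389 > 729 → valid
(104,211,349): 104+211 ≤ 349 → not valid
(125,314,473): 125+314 ≤ 473 → not valid
(104,423,570): 104+423 ≤ 570 → not valid
1 of the 8 triples forms a triangle.

1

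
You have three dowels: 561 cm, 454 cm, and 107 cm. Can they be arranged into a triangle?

The two shorter sides sum to 561, exactly equal to the longest side 561.
That gives only a degenerate (flat) triangle — the inequality must be strict.

No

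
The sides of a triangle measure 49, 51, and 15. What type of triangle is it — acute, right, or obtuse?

Compare the square of the longest side to the sum of squares of the other two: 15² + 49² = 2626 > 2601 = 51².

acute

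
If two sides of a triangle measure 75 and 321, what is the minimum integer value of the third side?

247

The third side must be strictly greater than |75 − 321| = 246.
The smallest integer above 246 is 247.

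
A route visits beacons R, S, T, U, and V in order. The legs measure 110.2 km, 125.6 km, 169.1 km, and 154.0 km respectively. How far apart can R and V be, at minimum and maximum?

0 ≤ RV ≤ 558.9 km

The maximum is all hops collinear in one direction: 110.2 + 125.6 + 169.1 + 154.0 = 558.9.
The longest hop is 169.1; the others sum to 389.8. Since 169.1 ≤ 389.8, the path can fold back on itself completely, so the minimum distance is 0.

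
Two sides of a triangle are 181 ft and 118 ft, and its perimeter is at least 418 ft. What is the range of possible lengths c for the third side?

119 ≤ c < 299

Triangle inequality alone gives 63 < c < 299.
The perimeter condition gives c ≥ 418 − 181 − 118 = 119.
Intersecting the two: 119 ≤ c < 299.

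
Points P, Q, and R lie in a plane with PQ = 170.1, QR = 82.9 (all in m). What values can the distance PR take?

By the triangle inequality, |170.1 − 82.9| ≤ PR ≤ 170.1 + 82.9.

87.2 ≤ PR ≤ 253.0 m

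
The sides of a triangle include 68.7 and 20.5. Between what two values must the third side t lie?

By the triangle inequality, t must be less than 68.7 + 20.5 = 89.2 and greater than |68.7 − 20.5| = 48.2.

48.2 < t < 89.2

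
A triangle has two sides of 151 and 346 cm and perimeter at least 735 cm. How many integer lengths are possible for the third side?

Triangle inequality: 195 < x < 497. Perimeter ≥ 735 gives x ≥ 735 − 151 − 346 = 238.
So 238 ≤ x < 497; integers 238 through 496: 259 values.

259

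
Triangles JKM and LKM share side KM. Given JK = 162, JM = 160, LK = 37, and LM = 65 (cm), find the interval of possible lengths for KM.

From triangle JKM: |162 − 160| < KM < 162 + 160, i.e. 2 < KM < 322.
From triangle LKM: 28 < KM < 102.
Both must hold, so KM lies in the intersection.

28 < KM < 102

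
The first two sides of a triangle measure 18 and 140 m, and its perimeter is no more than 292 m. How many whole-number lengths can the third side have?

12

Triangle inequality: 122 < x < 158. Perimeter ≤ 292 gives x ≤ 292 − 18 − 140 = 134.
So 122 < x ≤ 134; integers 123 through 134: 12 values.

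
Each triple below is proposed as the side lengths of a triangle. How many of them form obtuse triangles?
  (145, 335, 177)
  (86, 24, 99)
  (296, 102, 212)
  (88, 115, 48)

(145,335,177): 145+177 ≤ 335, not a triangle
(86,24,99): 24²+86² = 7972 < 9801 = 99² → obtuse
(296,102,212): 102²+212² = 55348 < 87616 = 296² → obtuse
(88,115,48): 48²+88² = 10048 < 13225 = 115² → obtuse
3 of the 4 are obtuse.

3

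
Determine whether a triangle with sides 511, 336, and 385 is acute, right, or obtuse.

right

Compare the square of the longest side to the sum of squares of the other two: 336² + 385² = 261121 = 511².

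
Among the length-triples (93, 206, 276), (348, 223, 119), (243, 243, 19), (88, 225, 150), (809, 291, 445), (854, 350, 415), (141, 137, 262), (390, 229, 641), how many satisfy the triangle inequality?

4

(93,206,276): 93+206 > 276 → valid
(119,223,348): 119+223 ≤ 348 → not valid
(19,243,243): 19+243 > 243 → valid
(88,150,225): 88+150 > 225 → valid
(291,445,809): 291+445 ≤ 809 → not valid
(350,415,854): 350+415 ≤ 854 → not valid
(137,141,262): 137+141 > 262 → valid
(229,390,641): 229+390 ≤ 641 → not valid
4 of the 8 triples form a triangle.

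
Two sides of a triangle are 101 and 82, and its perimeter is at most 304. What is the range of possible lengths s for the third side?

Triangle inequality alone gives 19 < s < 183.
The perimeter condition gives s ≤ 304 − 101 − 82 = 121.
Intersecting the two: 19 < s ≤ 121.

19 < s ≤ 121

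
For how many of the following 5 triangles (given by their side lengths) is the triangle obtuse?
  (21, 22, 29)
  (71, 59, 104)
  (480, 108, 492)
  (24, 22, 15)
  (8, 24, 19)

2

(21,22,29): 21²+22² = 925 > 841 = 29² → acute
(71,59,104): 59²+71² = 8522 < 10816 = 104² → obtuse
(480,108,492): 108²+480² = 242064 = 492² → right
(24,22,15): 15²+22² = 709 > 576 = 24² → acute
(8,24,19): 8²+19² = 425 < 576 = 24² → obtuse
2 of the 5 are obtuse.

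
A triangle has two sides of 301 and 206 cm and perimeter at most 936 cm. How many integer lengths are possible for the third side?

Triangle inequality: 95 < x < 507. Perimeter ≤ 936 gives x ≤ 936 − 301 − 206 = 429.
So 95 < x ≤ 429; integers 96 through 429: 334 values.

334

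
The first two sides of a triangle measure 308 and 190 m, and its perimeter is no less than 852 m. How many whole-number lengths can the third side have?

144

Triangle inequality: 118 < x < 498. Perimeter ≥ 852 gives x ≥ 852 − 308 − 190 = 354.
So 354 ≤ x < 498; integers 354 through 497: 144 values.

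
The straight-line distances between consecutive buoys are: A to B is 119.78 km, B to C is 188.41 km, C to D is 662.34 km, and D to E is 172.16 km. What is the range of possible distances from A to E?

The maximum is all hops collinear in one direction: 119.78 + 188.41 + 662.34 + 172.16 = 1142.69.
The longest hop is 662.34; the others sum to 480.35. Folding the others back against it leaves at least 662.34 − 480.35 = 181.99.

181.99 ≤ AE ≤ 1142.69 km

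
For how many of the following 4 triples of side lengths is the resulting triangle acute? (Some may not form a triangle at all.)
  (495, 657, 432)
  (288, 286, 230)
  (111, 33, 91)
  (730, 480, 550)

(495,657,432): 432²+495² = 431649 = 657² → right
(288,286,230): 230²+286² = 134696 > 82944 = 288² → acute
(111,33,91): 33²+91² = 9370 < 12321 = 111² → obtuse
(730,480,550): 480²+550² = 532900 = 730² → right
1 of the 4 is acute.

1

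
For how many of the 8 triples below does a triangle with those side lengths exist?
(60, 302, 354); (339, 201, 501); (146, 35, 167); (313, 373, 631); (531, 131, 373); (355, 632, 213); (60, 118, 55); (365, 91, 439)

(60,302,354): 60+302 > 354 → valid
(201,339,501): 201+339 > 501 → valid
(35,146,167): 35+146 > 167 → valid
(313,373,631): 313+373 > 631 → valid
(131,373,531): 131+373 ≤ 531 → not valid
(213,355,632): 213+355 ≤ 632 → not valid
(55,60,118): 55+60 ≤ 118 → not valid
(91,365,439): 91+365 > 439 → valid
5 of the 8 triples form a triangle.

5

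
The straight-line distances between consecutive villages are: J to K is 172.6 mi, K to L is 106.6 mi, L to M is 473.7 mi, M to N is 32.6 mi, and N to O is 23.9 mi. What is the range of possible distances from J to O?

The maximum is all hops collinear in one direction: 172.6 + 106.6 + 473.7 + 32.6 + 23.9 = 809.4.
The longest hop is 473.7; the others sum to 335.7. Folding the others back against it leaves at least 473.7 − 335.7 = 138.0.

138.0 ≤ JO ≤ 809.4 mi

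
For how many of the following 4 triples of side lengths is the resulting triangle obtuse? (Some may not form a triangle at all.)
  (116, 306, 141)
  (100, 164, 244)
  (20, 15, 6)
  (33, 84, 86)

(116,306,141): 116+141 ≤ 306, not a triangle
(100,164,244): 100²+164² = 36896 < 59536 = 244² → obtuse
(20,15,6): 6²+15² = 261 < 400 = 20² → obtuse
(33,84,86): 33²+84² = 8145 > 7396 = 86² → acute
2 of the 4 are obtuse.

2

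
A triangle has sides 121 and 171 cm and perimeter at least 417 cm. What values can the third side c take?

125 ≤ c < 292

Triangle inequality alone gives 50 < c < 292.
The perimeter condition gives c ≥ 417 − 121 − 171 = 125.
Intersecting the two: 125 ≤ c < 292.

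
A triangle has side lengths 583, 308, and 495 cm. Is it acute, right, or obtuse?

Compare the square of the longest side to the sum of squares of the other two: 308² + 495² = 339889 = 583².

right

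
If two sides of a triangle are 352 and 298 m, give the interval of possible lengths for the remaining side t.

54 < t < 650

By the triangle inequality, t must be less than 352 + 298 = 650 and greater than |352 − 298| = 54.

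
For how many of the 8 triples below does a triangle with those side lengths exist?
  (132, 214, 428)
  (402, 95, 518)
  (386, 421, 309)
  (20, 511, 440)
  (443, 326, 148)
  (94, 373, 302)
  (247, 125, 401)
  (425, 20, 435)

4

(132,214,428): 132+214 ≤ 428 → not valid
(95,402,518): 95+402 ≤ 518 → not valid
(309,386,421): 309+386 > 421 → valid
(20,440,511): 20+440 ≤ 511 → not valid
(148,326,443): 148+326 > 443 → valid
(94,302,373): 94+302 > 373 → valid
(125,247,401): 125+247 ≤ 401 → not valid
(20,425,435): 20+425 > 435 → valid
4 of the 8 triples form a triangle.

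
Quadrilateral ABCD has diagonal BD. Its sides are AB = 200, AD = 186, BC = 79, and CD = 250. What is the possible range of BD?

From triangle ABD: |200 − 186| < BD < 200 + 186, i.e. 14 < BD < 386.
From triangle CBD: 171 < BD < 329.
Both must hold, so BD lies in the intersection.

171 < BD < 329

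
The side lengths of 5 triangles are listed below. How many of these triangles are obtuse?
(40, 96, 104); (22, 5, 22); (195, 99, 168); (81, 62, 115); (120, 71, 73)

2

(40,96,104): 40²+96² = 10816 = 104² → right
(22,5,22): 5²+22² = 509 > 484 = 22² → acute
(195,99,168): 99²+168² = 38025 = 195² → right
(81,62,115): 62²+81² = 10405 < 13225 = 115² → obtuse
(120,71,73): 71²+73² = 10370 < 14400 = 120² → obtuse
2 of the 5 are obtuse.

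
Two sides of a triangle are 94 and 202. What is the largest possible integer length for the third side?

295

The third side must be strictly less than 94 + 202 = 296.
The largest integer below 296 is 295.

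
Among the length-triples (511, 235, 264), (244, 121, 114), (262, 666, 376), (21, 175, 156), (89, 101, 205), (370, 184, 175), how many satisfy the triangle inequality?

1

(235,264,511): 235+264 ≤ 511 → not valid
(114,121,244): 114+121 ≤ 244 → not valid
(262,376,666): 262+376 ≤ 666 → not valid
(21,156,175): 21+156 > 175 → valid
(89,101,205): 89+101 ≤ 205 → not valid
(175,184,370): 175+184 ≤ 370 → not valid
1 of the 6 triples forms a triangle.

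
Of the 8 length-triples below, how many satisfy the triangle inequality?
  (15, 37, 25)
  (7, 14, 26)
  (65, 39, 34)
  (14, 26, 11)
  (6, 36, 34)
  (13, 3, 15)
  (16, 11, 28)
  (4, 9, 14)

4

(15,25,37): 15+25 > 37 → valid
(7,14,26): 7+14 ≤ 26 → not valid
(34,39,65): 34+39 > 65 → valid
(11,14,26): 11+14 ≤ 26 → not valid
(6,34,36): 6+34 > 36 → valid
(3,13,15): 3+13 > 15 → valid
(11,16,28): 11+16 ≤ 28 → not valid
(4,9,14): 4+9 ≤ 14 → not valid
4 of the 8 triples form a triangle.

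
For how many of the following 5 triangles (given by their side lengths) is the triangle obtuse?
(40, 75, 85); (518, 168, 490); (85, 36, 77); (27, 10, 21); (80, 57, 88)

1

(40,75,85): 40²+75² = 7225 = 85² → right
(518,168,490): 168²+490² = 268324 = 518² → right
(85,36,77): 36²+77² = 7225 = 85² → right
(27,10,21): 10²+21² = 541 < 729 = 27² → obtuse
(80,57,88): 57²+80² = 9649 > 7744 = 88² → acute
1 of the 5 is obtuse.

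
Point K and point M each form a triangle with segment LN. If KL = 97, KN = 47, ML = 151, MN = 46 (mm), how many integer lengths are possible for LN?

From triangle KLN: 50 < LN < 144.
From triangle MLN: 105 < LN < 197.
Intersection: 105 < LN < 144, so integers 106 through 143: 38 values.

38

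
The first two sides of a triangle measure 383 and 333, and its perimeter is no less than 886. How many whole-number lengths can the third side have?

546

Triangle inequality: 50 < x < 716. Perimeter ≥ 886 gives x ≥ 886 − 383 − 333 = 170.
So 170 ≤ x < 716; integers 170 through 715: 546 values.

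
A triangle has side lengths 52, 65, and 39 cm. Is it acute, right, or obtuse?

right

Compare the square of the longest side to the sum of squares of the other two: 39² + 52² = 4225 = 65².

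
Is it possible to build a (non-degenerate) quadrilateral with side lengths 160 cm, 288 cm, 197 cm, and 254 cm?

A quadrilateral exists iff every side is shorter than the sum of the others — equivalently, the longest side is less than the sum of the rest.
Longest side 288 < 611 (sum of the remaining 3), so yes.

Yes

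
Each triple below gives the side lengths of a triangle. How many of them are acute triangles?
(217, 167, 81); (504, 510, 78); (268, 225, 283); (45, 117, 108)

1

(217,167,81): 81²+167² = 34450 < 47089 = 217² → obtuse
(504,510,78): 78²+504² = 260100 = 510² → right
(268,225,283): 225²+268² = 122449 > 80089 = 283² → acute
(45,117,108): 45²+108² = 13689 = 117² → right
1 of the 4 is acute.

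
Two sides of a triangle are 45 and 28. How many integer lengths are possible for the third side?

The third side lies in the open interval (17, 73).
Integers from 18 to 72 inclusive: 72 − 18 + 1 = 55.

55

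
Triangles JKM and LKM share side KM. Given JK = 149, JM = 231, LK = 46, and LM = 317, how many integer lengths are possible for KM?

91

From triangle JKM: 82 < KM < 380.
From triangle LKM: 271 < KM < 363.
Intersection: 271 < KM < 363, so integers 272 through 362: 91 values.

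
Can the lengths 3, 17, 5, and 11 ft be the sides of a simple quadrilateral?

Yes

A quadrilateral exists iff every side is shorter than the sum of the others — equivalently, the longest side is less than the sum of the rest.
Longest side 17 < 19 (sum of the remaining 3), so yes.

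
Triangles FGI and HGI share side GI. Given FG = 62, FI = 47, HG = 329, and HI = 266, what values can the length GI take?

63 < GI < 109

From triangle FGI: |62 − 47| < GI < 62 + 47, i.e. 15 < GI < 109.
From triangle HGI: 63 < GI < 595.
Both must hold, so GI lies in the intersection.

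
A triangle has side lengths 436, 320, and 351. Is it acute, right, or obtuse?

Compare the square of the longest side to the sum of squares of the other two: 320² + 351² = 225601 > 190096 = 436².

acute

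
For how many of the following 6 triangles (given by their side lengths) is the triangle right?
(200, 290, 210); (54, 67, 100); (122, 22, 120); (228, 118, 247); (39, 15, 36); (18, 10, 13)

(200,290,210): 200²+210² = 84100 = 290² → right
(54,67,100): 54²+67² = 7405 < 10000 = 100² → obtuse
(122,22,120): 22²+120² = 14884 = 122² → right
(228,118,247): 118²+228² = 65908 > 61009 = 247² → acute
(39,15,36): 15²+36² = 1521 = 39² → right
(18,10,13): 10²+13² = 269 < 324 = 18² → obtuse
3 of the 6 are right.

3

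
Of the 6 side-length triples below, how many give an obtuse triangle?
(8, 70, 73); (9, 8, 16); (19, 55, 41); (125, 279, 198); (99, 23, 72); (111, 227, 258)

5

(8,70,73): 8²+70² = 4964 < 5329 = 73² → obtuse
(9,8,16): 8²+9² = 145 < 256 = 16² → obtuse
(19,55,41): 19²+41² = 2042 < 3025 = 55² → obtuse
(125,279,198): 125²+198² = 54829 < 77841 = 279² → obtuse
(99,23,72): 23+72 ≤ 99, not a triangle
(111,227,258): 111²+227² = 63850 < 66564 = 258² → obtuse
5 of the 6 are obtuse.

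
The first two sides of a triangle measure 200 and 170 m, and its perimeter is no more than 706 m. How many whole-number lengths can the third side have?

306

Triangle inequality: 30 < x < 370. Perimeter ≤ 706 gives x ≤ 706 − 200 − 170 = 336.
So 30 < x ≤ 336; integers 31 through 336: 306 values.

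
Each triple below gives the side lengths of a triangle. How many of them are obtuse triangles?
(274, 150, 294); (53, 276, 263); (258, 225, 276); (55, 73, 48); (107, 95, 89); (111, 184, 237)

2

(274,150,294): 150²+274² = 97576 > 86436 = 294² → acute
(53,276,263): 53²+263² = 71978 < 76176 = 276² → obtuse
(258,225,276): 225²+258² = 117189 > 76176 = 276² → acute
(55,73,48): 48²+55² = 5329 = 73² → right
(107,95,89): 89²+95² = 16946 > 11449 = 107² → acute
(111,184,237): 111²+184² = 46177 < 56169 = 237² → obtuse
2 of the 6 are obtuse.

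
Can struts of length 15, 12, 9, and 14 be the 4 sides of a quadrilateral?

Yes

A quadrilateral exists iff every side is shorter than the sum of the others — equivalently, the longest side is less than the sum of the rest.
Longest side 15 < 35 (sum of the remaining 3), so yes.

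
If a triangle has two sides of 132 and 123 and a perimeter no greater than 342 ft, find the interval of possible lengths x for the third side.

Triangle inequality alone gives 9 < x < 255.
The perimeter condition gives x ≤ 342 − 132 − 123 = 87.
Intersecting the two: 9 < x ≤ 87.

9 < x ≤ 87 ft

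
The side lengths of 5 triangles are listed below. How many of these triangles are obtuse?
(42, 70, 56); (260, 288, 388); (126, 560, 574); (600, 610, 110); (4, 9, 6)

(42,70,56): 42²+56² = 4900 = 70² → right
(260,288,388): 260²+288² = 150544 = 388² → right
(126,560,574): 126²+560² = 329476 = 574² → right
(600,610,110): 110²+600² = 372100 = 610² → right
(4,9,6): 4²+6² = 52 < 81 = 9² → obtuse
1 of the 5 is obtuse.

1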